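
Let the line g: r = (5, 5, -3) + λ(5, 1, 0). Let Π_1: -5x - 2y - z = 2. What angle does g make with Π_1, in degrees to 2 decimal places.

sin θ = |n·v| / (|n||v|) = |-27| / (√30 · √26) = 0.96676.
θ ≈ 75.18°.

75.18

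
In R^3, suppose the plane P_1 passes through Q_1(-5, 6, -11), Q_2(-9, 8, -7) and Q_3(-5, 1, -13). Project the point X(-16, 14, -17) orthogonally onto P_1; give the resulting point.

(-8, 10, -7)

Q_1Q_2 = (-4, 2, 4), Q_1Q_3 = (0, -5, -2); a normal to P_1 is Q_1Q_2 × Q_1Q_3 = (16, -8, 20).
Using Q_1: P_1 has equation 16x - 8y + 20z = -348.
Foot = X − λn with λ = (n·X − d)/|n|² = (-708 − (-348))/720 = -1/2.
Foot = (-16, 14, -17) − (-1/2)·(16, -8, 20) = (-8, 10, -7).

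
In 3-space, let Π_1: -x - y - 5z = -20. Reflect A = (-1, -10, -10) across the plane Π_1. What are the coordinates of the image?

λ = (n·A − d)/|n|² = (61 − (-20))/27 = 3.
Reflection = A − 2λn = (-1, -10, -10) − 6·(-1, -1, -5) = (5, -4, 20).

(5, -4, 20)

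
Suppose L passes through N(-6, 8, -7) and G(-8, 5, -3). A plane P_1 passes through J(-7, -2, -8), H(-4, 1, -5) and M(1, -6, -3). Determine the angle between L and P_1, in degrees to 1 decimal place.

65.6

A direction vector for L is G − N = (-2, -3, 4).
JH = (3, 3, 3), JM = (8, -4, 5); a normal to P_1 is JH × JM = (27, 9, -36).
Using J: P_1 has equation 27x + 9y - 36z = 81.
sin θ = |n·v| / (|n||v|) = |-225| / (√2106 · √29) = 0.91045.
θ ≈ 65.6°.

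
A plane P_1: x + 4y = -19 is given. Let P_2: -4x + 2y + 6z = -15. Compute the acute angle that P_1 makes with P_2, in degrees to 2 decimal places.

cos θ = |n₁·n₂| / (|n₁||n₂|) = |4| / (√17 · √56).
θ = arccos(0.12964) ≈ 82.55°.

82.55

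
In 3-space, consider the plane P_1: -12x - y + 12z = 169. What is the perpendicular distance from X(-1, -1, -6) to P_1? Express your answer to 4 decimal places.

13.4118

n·X − d = (-12)·(-1) + (-1)·(-1) + (12)·(-6) − 169 = -228; |n| = √289.
Distance = |-228| / √289 = 228/√289 ≈ 13.4118.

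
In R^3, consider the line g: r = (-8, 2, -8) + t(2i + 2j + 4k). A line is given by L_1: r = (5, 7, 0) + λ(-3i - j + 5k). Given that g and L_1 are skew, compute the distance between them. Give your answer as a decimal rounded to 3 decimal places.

3.942

Common perpendicular direction n = (2, 2, 4) × (-3, -1, 5) = (14, -22, 4).
With w = (5, 7, 0) − (-8, 2, -8) = (13, 5, 8), w · n = 104.
Distance = |w · n| / |n| = |104| / √696 ≈ 3.942.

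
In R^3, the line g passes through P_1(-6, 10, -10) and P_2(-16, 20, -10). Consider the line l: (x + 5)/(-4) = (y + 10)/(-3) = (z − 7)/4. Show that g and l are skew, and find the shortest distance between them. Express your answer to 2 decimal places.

4.78

A direction vector for g is P_2 − P_1 = (-10, 10, 0).
l has direction (-4, -3, 4) through (-5, -10, 7).
Common perpendicular direction n = (-10, 10, 0) × (-4, -3, 4) = (40, 40, 70).
With w = (-5, -10, 7) − (-6, 10, -10) = (1, -20, 17), w · n = 430.
Since n ≠ 0 the lines are not parallel, and w · n = 430 ≠ 0 so they do not intersect; hence they are skew.
Distance = |w · n| / |n| = |430| / √8100 ≈ 4.78.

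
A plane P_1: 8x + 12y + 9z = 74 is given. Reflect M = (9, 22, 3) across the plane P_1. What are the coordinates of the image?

λ = (n·M − d)/|n|² = (363 − 74)/289 = 1.
Reflection = M − 2λn = (9, 22, 3) − 2·(8, 12, 9) = (-7, -2, -15).

(-7, -2, -15)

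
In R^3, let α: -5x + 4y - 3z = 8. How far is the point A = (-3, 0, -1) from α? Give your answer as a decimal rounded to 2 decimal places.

n·A − d = (-5)·(-3) + (4)·(0) + (-3)·(-1) − 8 = 10; |n| = √50.
Distance = |10| / √50 = 10/√50 ≈ 1.41.

1.41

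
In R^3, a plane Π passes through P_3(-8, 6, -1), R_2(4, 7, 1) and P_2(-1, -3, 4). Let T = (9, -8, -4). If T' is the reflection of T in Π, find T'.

P_3R_2 = (12, 1, 2), P_3P_2 = (7, -9, 5); a normal to Π is P_3R_2 × P_3P_2 = (23, -46, -115).
Using P_3: Π has equation 23x - 46y - 115z = -345.
λ = (n·T − d)/|n|² = (1035 − (-345))/15870 = 2/23.
Reflection = T − 2λn = (9, -8, -4) − (4/23)·(23, -46, -115) = (5, 0, 16).

(5, 0, 16)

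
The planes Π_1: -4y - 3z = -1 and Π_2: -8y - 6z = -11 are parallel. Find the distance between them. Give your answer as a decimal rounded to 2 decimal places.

Rescale Π_2 by 1/2: -4y - 3z = -11/2. Then distance = |-1 − (-11/2)| / √25 ≈ 0.90.

0.90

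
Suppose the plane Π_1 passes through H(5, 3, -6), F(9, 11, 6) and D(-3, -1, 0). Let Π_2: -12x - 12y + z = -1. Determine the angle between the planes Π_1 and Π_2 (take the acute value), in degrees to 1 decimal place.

HF = (4, 8, 12), HD = (-8, -4, 6); a normal to Π_1 is HF × HD = (96, -120, 48).
Using H: Π_1 has equation 96x - 120y + 48z = -168.
cos θ = |n₁·n₂| / (|n₁||n₂|) = |336| / (√25920 · √289).
θ = arccos(0.12276) ≈ 82.9°.

82.9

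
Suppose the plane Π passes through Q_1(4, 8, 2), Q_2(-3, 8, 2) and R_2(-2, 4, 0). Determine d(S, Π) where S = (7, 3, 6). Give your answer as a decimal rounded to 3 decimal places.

Q_1Q_2 = (-7, 0, 0), Q_1R_2 = (-6, -4, -2); a normal to Π is Q_1Q_2 × Q_1R_2 = (0, -14, 28).
Using Q_1: Π has equation -14y + 28z = -56.
n·S − d = (0)·(7) + (-14)·(3) + (28)·(6) − (-56) = 182; |n| = √980.
Distance = |182| / √980 = 182/√980 ≈ 5.814.

5.814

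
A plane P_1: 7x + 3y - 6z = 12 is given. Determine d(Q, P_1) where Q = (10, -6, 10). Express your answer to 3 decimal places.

n·Q − d = (7)·(10) + (3)·(-6) + (-6)·(10) − 12 = -20; |n| = √94.
Distance = |-20| / √94 = 20/√94 ≈ 2.063.

2.063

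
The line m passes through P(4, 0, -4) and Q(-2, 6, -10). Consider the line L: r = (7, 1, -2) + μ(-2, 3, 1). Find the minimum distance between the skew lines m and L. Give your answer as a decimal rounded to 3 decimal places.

2.550

A direction vector for m is Q − P = (-6, 6, -6).
Common perpendicular direction n = (-6, 6, -6) × (-2, 3, 1) = (24, 18, -6).
With w = (7, 1, -2) − (4, 0, -4) = (3, 1, 2), w · n = 78.
Distance = |w · n| / |n| = |78| / √936 ≈ 2.550.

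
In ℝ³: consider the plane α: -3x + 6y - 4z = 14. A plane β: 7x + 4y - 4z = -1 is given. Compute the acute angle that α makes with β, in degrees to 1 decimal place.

cos θ = |n₁·n₂| / (|n₁||n₂|) = |19| / (√61 · √81).
θ = arccos(0.27030) ≈ 74.3°.

74.3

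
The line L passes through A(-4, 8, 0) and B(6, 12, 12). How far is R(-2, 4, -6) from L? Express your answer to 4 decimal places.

A direction vector for L is B − A = (10, 4, 12).
Taking (-4, 8, 0) on L with direction v = (10, 4, 12): w = R − (-4, 8, 0) = (2, -4, -6), and w × v = (-24, -84, 48).
Distance = |w × v| / |v| = √9936 / √260 ≈ 6.1819.

6.1819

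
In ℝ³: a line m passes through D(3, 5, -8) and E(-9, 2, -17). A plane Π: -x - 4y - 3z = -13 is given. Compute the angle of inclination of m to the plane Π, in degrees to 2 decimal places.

40.83

A direction vector for m is E − D = (-12, -3, -9).
sin θ = |n·v| / (|n||v|) = |51| / (√26 · √234) = 0.65385.
θ ≈ 40.83°.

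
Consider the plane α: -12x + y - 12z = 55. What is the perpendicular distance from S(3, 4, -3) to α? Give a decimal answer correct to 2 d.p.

3.00

n·S − d = (-12)·(3) + (1)·(4) + (-12)·(-3) − 55 = -51; |n| = √289.
Distance = |-51| / √289 = 51/√289 ≈ 3.00.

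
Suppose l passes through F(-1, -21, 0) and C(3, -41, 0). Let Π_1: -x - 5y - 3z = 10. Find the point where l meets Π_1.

(-5, -1, 0)

A direction vector for l is C − F = (4, -20, 0).
Substitute r = (-1, -21, 0) + t(4, -20, 0) into the plane: 106 + 96t = 10, so t = -1.
Intersection: (-1, -21, 0) + (-1)·(4, -20, 0) = (-5, -1, 0).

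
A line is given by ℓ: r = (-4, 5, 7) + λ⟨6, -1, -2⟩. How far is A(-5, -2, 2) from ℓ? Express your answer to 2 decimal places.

Taking (-4, 5, 7) on ℓ with direction v = (6, -1, -2): w = A − (-4, 5, 7) = (-1, -7, -5), and w × v = (9, -32, 43).
Distance = |w × v| / |v| = √2954 / √41 ≈ 8.49.

8.49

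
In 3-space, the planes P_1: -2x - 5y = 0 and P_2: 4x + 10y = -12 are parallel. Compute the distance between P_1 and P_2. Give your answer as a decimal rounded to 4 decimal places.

1.1142

Rescale P_2 by 1/(-2): -2x - 5y = 6. Then distance = |0 − 6| / √29 ≈ 1.1142.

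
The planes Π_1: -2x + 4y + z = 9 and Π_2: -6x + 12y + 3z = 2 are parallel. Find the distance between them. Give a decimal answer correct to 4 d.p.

Rescale Π_2 by 1/3: -2x + 4y + z = 2/3. Then distance = |9 − (2/3)| / √21 ≈ 1.8185.

1.8185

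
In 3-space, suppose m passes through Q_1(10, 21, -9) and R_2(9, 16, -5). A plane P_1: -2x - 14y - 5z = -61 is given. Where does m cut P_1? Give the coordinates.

A direction vector for m is R_2 − Q_1 = (-1, -5, 4).
Substitute r = (10, 21, -9) + t(-1, -5, 4) into the plane: -269 + 52t = -61, so t = 4.
Intersection: (10, 21, -9) + 4·(-1, -5, 4) = (6, 1, 7).

(6, 1, 7)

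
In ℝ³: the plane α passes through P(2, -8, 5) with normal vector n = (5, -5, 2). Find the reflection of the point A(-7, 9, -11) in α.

α: n·r = n·P gives 5x - 5y + 2z = 60.
λ = (n·A − d)/|n|² = (-102 − 60)/54 = -3.
Reflection = A − 2λn = (-7, 9, -11) − (-6)·(5, -5, 2) = (23, -21, 1).

(23, -21, 1)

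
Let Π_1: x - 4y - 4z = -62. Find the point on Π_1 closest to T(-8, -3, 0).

(-10, 5, 8)

Foot = T − λn with λ = (n·T − d)/|n|² = (4 − (-62))/33 = 2.
Foot = (-8, -3, 0) − 2·(1, -4, -4) = (-10, 5, 8).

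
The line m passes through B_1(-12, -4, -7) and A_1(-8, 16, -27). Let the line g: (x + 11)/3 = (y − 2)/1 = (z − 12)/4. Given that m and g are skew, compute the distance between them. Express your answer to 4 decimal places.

A direction vector for m is A_1 − B_1 = (4, 20, -20).
g has direction (3, 1, 4) through (-11, 2, 12).
Common perpendicular direction n = (4, 20, -20) × (3, 1, 4) = (100, -76, -56).
With w = (-11, 2, 12) − (-12, -4, -7) = (1, 6, 19), w · n = -1420.
Distance = |w · n| / |n| = |-1420| / √18912 ≈ 10.3257.

10.3257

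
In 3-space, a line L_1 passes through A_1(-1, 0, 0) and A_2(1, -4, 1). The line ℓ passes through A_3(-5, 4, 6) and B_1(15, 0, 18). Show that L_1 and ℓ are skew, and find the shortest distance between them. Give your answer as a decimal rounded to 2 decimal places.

7.01

A direction vector for L_1 is A_2 − A_1 = (2, -4, 1).
A direction vector for ℓ is B_1 − A_3 = (20, -4, 12).
Common perpendicular direction n = (2, -4, 1) × (20, -4, 12) = (-44, -4, 72).
With w = (-5, 4, 6) − (-1, 0, 0) = (-4, 4, 6), w · n = 592.
Since n ≠ 0 the lines are not parallel, and w · n = 592 ≠ 0 so they do not intersect; hence they are skew.
Distance = |w · n| / |n| = |592| / √7136 ≈ 7.01.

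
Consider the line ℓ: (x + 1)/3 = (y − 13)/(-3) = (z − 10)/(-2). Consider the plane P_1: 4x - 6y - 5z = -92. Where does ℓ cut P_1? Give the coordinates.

ℓ has direction (3, -3, -2) through (-1, 13, 10).
Substitute r = (-1, 13, 10) + t(3, -3, -2) into the plane: -132 + 40t = -92, so t = 1.
Intersection: (-1, 13, 10) + 1·(3, -3, -2) = (2, 10, 8).

(2, 10, 8)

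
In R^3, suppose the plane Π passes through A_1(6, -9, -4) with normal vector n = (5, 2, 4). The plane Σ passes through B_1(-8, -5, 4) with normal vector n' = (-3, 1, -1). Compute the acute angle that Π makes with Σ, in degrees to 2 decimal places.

Π: n·r = n·A_1 gives 5x + 2y + 4z = -4.
Σ: n'·r = n'·B_1 gives -3x + y - z = 15.
cos θ = |n₁·n₂| / (|n₁||n₂|) = |-17| / (√45 · √11).
θ = arccos(0.76409) ≈ 40.17°.

40.17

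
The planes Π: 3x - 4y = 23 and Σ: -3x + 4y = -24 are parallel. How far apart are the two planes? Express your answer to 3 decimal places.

Rescale Σ by 1/(-1): 3x - 4y = 24. Then distance = |23 − 24| / √25 ≈ 0.200.

0.200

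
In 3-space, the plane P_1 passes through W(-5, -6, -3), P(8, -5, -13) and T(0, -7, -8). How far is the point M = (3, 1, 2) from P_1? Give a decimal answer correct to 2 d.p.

WP = (13, 1, -10), WT = (5, -1, -5); a normal to P_1 is WP × WT = (-15, 15, -18).
Using W: P_1 has equation -15x + 15y - 18z = 39.
n·M − d = (-15)·(3) + (15)·(1) + (-18)·(2) − 39 = -105; |n| = √774.
Distance = |-105| / √774 = 105/√774 ≈ 3.77.

3.77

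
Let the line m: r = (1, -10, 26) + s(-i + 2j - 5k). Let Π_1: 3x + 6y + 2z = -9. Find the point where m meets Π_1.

(-3, -2, 6)

Substitute r = (1, -10, 26) + t(-1, 2, -5) into the plane: -5 + (-1)t = -9, so t = 4.
Intersection: (1, -10, 26) + 4·(-1, 2, -5) = (-3, -2, 6).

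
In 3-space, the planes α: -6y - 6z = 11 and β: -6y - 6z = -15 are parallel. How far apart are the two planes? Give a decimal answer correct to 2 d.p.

Same normal n = (0, -6, -6) with |n| = √72; distance = |11 − (-15)| / |n| = 26/√72 ≈ 3.06.

3.06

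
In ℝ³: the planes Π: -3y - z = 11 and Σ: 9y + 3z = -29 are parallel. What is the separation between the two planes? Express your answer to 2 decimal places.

0.42

Rescale Σ by 1/(-3): -3y - z = 29/3. Then distance = |11 − (29/3)| / √10 ≈ 0.42.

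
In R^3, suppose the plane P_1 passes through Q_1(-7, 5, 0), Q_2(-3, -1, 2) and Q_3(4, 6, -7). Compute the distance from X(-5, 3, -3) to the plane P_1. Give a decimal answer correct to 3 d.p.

Q_1Q_2 = (4, -6, 2), Q_1Q_3 = (11, 1, -7); a normal to P_1 is Q_1Q_2 × Q_1Q_3 = (40, 50, 70).
Using Q_1: P_1 has equation 40x + 50y + 70z = -30.
n·X − d = (40)·(-5) + (50)·(3) + (70)·(-3) − (-30) = -230; |n| = √9000.
Distance = |-230| / √9000 = 230/√9000 ≈ 2.424.

2.424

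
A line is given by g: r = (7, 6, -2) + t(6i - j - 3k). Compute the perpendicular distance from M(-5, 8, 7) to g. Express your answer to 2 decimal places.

Taking (7, 6, -2) on g with direction v = (6, -1, -3): w = M − (7, 6, -2) = (-12, 2, 9), and w × v = (3, 18, 0).
Distance = |w × v| / |v| = √333 / √46 ≈ 2.69.

2.69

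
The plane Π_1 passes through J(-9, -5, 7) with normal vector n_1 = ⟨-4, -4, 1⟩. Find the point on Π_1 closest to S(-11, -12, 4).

(-7, -8, 3)

Π_1: n_1·r = n_1·J gives -4x - 4y + z = 63.
Foot = S − λn with λ = (n·S − d)/|n|² = (96 − 63)/33 = 1.
Foot = (-11, -12, 4) − 1·(-4, -4, 1) = (-7, -8, 3).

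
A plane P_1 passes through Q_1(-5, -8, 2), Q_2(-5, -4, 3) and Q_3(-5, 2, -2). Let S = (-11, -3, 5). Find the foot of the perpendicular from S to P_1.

Q_1Q_2 = (0, 4, 1), Q_1Q_3 = (0, 10, -4); a normal to P_1 is Q_1Q_2 × Q_1Q_3 = (-26, 0, 0).
Using Q_1: P_1 has equation -26x = 130.
Foot = S − λn with λ = (n·S − d)/|n|² = (286 − 130)/676 = 3/13.
Foot = (-11, -3, 5) − (3/13)·(-26, 0, 0) = (-5, -3, 5).

(-5, -3, 5)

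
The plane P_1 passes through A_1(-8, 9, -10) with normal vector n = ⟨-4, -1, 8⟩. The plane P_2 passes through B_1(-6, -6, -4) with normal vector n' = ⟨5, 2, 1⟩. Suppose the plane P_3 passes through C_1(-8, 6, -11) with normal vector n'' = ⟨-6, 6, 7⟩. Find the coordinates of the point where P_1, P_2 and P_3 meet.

(-9, 5, -11)

P_1: n·r = n·A_1 gives -4x - y + 8z = -57.
P_2: n'·r = n'·B_1 gives 5x + 2y + z = -46.
P_3: n''·r = n''·C_1 gives -6x + 6y + 7z = 7.
Solving the 3×3 linear system -4x - y + 8z = -57, 5x + 2y + z = -46, -6x + 6y + 7z = 7 (e.g. by elimination or Cramer's rule, determinant = 345) gives (-9, 5, -11).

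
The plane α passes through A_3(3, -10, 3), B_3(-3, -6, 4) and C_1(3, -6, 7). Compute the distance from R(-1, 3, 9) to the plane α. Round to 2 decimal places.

3.33

A_3B_3 = (-6, 4, 1), A_3C_1 = (0, 4, 4); a normal to α is A_3B_3 × A_3C_1 = (12, 24, -24).
Using A_3: α has equation 12x + 24y - 24z = -276.
n·R − d = (12)·(-1) + (24)·(3) + (-24)·(9) − (-276) = 120; |n| = √1296.
Distance = |120| / √1296 = 120/√1296 ≈ 3.33.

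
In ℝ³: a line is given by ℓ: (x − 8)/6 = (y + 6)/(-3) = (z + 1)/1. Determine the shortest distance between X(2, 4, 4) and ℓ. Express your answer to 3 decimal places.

8.950

ℓ has direction (6, -3, 1) through (8, -6, -1).
Taking (8, -6, -1) on ℓ with direction v = (6, -3, 1): w = X − (8, -6, -1) = (-6, 10, 5), and w × v = (25, 36, -42).
Distance = |w × v| / |v| = √3685 / √46 ≈ 8.950.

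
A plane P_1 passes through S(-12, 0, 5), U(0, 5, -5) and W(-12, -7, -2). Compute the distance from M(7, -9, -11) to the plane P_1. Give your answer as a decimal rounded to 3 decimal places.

SU = (12, 5, -10), SW = (0, -7, -7); a normal to P_1 is SU × SW = (-105, 84, -84).
Using S: P_1 has equation -105x + 84y - 84z = 840.
n·M − d = (-105)·(7) + (84)·(-9) + (-84)·(-11) − 840 = -1407; |n| = √25137.
Distance = |-1407| / √25137 = 1407/√25137 ≈ 8.874.

8.874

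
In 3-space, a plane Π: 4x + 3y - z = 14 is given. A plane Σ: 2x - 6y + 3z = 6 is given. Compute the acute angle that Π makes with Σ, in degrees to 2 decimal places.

cos θ = |n₁·n₂| / (|n₁||n₂|) = |-13| / (√26 · √49).
θ = arccos(0.36422) ≈ 68.64°.

68.64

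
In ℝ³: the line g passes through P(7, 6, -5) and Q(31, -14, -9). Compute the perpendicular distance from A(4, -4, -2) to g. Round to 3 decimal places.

10.219

A direction vector for g is Q − P = (24, -20, -4).
Taking (7, 6, -5) on g with direction v = (24, -20, -4): w = A − (7, 6, -5) = (-3, -10, 3), and w × v = (100, 60, 300).
Distance = |w × v| / |v| = √103600 / √992 ≈ 10.219.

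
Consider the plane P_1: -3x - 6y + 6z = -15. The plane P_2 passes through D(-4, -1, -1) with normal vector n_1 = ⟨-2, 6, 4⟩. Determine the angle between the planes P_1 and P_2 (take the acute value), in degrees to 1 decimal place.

P_2: n_1·r = n_1·D gives -2x + 6y + 4z = -2.
cos θ = |n₁·n₂| / (|n₁||n₂|) = |-6| / (√81 · √56).
θ = arccos(0.08909) ≈ 84.9°.

84.9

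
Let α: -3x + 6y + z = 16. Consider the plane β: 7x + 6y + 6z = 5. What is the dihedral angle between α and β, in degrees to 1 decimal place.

73.7

cos θ = |n₁·n₂| / (|n₁||n₂|) = |21| / (√46 · √121).
θ = arccos(0.28148) ≈ 73.7°.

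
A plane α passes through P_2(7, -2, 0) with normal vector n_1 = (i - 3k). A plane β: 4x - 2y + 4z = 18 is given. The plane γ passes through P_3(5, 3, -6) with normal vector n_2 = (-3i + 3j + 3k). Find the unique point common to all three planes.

(4, -3, -1)

α: n_1·r = n_1·P_2 gives x - 3z = 7.
γ: n_2·r = n_2·P_3 gives -3x + 3y + 3z = -24.
Solving the 3×3 linear system x - 3z = 7, 4x - 2y + 4z = 18, -3x + 3y + 3z = -24 (e.g. by elimination or Cramer's rule, determinant = -36) gives (4, -3, -1).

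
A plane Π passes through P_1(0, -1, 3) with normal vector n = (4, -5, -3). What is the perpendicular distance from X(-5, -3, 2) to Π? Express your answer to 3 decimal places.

Π: n·r = n·P_1 gives 4x - 5y - 3z = -4.
n·X − d = (4)·(-5) + (-5)·(-3) + (-3)·(2) − (-4) = -7; |n| = √50.
Distance = |-7| / √50 = 7/√50 ≈ 0.990.

0.990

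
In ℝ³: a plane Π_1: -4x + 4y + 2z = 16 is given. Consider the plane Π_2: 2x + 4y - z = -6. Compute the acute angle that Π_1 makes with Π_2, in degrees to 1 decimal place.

77.4

cos θ = |n₁·n₂| / (|n₁||n₂|) = |6| / (√36 · √21).
θ = arccos(0.21822) ≈ 77.4°.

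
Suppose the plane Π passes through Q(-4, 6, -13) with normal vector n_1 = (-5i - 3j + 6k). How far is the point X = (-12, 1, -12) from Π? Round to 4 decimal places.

Π: n_1·r = n_1·Q gives -5x - 3y + 6z = -76.
n·X − d = (-5)·(-12) + (-3)·(1) + (6)·(-12) − (-76) = 61; |n| = √70.
Distance = |61| / √70 = 61/√70 ≈ 7.2909.

7.2909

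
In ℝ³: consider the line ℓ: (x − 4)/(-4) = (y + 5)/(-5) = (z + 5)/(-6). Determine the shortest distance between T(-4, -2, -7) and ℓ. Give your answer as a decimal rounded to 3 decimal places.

8.129

ℓ has direction (-4, -5, -6) through (4, -5, -5).
Taking (4, -5, -5) on ℓ with direction v = (-4, -5, -6): w = T − (4, -5, -5) = (-8, 3, -2), and w × v = (-28, -40, 52).
Distance = |w × v| / |v| = √5088 / √77 ≈ 8.129.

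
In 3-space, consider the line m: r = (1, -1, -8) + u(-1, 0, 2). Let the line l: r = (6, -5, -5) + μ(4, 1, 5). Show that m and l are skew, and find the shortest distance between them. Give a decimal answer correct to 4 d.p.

Common perpendicular direction n = (-1, 0, 2) × (4, 1, 5) = (-2, 13, -1).
With w = (6, -5, -5) − (1, -1, -8) = (5, -4, 3), w · n = -65.
Since n ≠ 0 the lines are not parallel, and w · n = -65 ≠ 0 so they do not intersect; hence they are skew.
Distance = |w · n| / |n| = |-65| / √174 ≈ 4.9276.

4.9276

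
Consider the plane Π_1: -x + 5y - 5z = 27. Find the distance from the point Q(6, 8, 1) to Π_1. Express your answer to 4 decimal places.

0.2801

n·Q − d = (-1)·(6) + (5)·(8) + (-5)·(1) − 27 = 2; |n| = √51.
Distance = |2| / √51 = 2/√51 ≈ 0.2801.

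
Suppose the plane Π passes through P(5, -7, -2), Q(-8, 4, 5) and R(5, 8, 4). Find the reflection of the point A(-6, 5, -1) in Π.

PQ = (-13, 11, 7), PR = (0, 15, 6); a normal to Π is PQ × PR = (-39, 78, -195).
Using P: Π has equation -39x + 78y - 195z = -351.
λ = (n·A − d)/|n|² = (819 − (-351))/45630 = 1/39.
Reflection = A − 2λn = (-6, 5, -1) − (2/39)·(-39, 78, -195) = (-4, 1, 9).

(-4, 1, 9)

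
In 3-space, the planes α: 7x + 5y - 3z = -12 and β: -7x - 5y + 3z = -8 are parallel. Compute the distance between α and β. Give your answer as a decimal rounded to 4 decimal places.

Rescale β by 1/(-1): 7x + 5y - 3z = 8. Then distance = |-12 − 8| / √83 ≈ 2.1953.

2.1953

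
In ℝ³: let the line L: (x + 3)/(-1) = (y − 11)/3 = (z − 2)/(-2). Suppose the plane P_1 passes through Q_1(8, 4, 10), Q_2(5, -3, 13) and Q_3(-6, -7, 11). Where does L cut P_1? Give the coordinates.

(0, 2, 8)

L has direction (-1, 3, -2) through (-3, 11, 2).
Q_1Q_2 = (-3, -7, 3), Q_1Q_3 = (-14, -11, 1); a normal to P_1 is Q_1Q_2 × Q_1Q_3 = (26, -39, -65).
Using Q_1: P_1 has equation 26x - 39y - 65z = -598.
Substitute r = (-3, 11, 2) + t(-1, 3, -2) into the plane: -637 + (-13)t = -598, so t = -3.
Intersection: (-3, 11, 2) + (-3)·(-1, 3, -2) = (0, 2, 8).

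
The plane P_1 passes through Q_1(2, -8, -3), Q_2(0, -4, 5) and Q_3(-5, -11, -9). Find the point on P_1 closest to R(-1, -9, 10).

(-1, -3, 7)

Q_1Q_2 = (-2, 4, 8), Q_1Q_3 = (-7, -3, -6); a normal to P_1 is Q_1Q_2 × Q_1Q_3 = (0, -68, 34).
Using Q_1: P_1 has equation -68y + 34z = 442.
Foot = R − λn with λ = (n·R − d)/|n|² = (952 − 442)/5780 = 3/34.
Foot = (-1, -9, 10) − (3/34)·(0, -68, 34) = (-1, -3, 7).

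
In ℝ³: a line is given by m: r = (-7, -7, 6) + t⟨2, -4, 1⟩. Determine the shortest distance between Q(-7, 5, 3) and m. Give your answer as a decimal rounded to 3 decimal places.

5.398

Taking (-7, -7, 6) on m with direction v = (2, -4, 1): w = Q − (-7, -7, 6) = (0, 12, -3), and w × v = (0, -6, -24).
Distance = |w × v| / |v| = √612 / √21 ≈ 5.398.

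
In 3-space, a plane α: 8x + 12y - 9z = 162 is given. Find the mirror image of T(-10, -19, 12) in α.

(22, 29, -24)

λ = (n·T − d)/|n|² = (-416 − 162)/289 = -2.
Reflection = T − 2λn = (-10, -19, 12) − (-4)·(8, 12, -9) = (22, 29, -24).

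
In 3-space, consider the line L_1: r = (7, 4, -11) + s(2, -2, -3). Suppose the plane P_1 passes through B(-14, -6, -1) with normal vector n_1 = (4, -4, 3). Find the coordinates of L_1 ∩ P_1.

(3, 8, -5)

P_1: n_1·r = n_1·B gives 4x - 4y + 3z = -35.
Substitute r = (7, 4, -11) + t(2, -2, -3) into the plane: -21 + 7t = -35, so t = -2.
Intersection: (7, 4, -11) + (-2)·(2, -2, -3) = (3, 8, -5).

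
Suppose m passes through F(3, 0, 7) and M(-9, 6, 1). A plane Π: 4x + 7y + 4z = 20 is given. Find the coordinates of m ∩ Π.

A direction vector for m is M − F = (-12, 6, -6).
Substitute r = (3, 0, 7) + t(-12, 6, -6) into the plane: 40 + (-30)t = 20, so t = 2/3.
Intersection: (3, 0, 7) + (2/3)·(-12, 6, -6) = (-5, 4, 3).

(-5, 4, 3)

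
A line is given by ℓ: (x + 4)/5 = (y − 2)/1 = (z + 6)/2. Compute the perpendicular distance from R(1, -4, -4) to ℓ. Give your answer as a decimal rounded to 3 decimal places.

ℓ has direction (5, 1, 2) through (-4, 2, -6).
Taking (-4, 2, -6) on ℓ with direction v = (5, 1, 2): w = R − (-4, 2, -6) = (5, -6, 2), and w × v = (-14, 0, 35).
Distance = |w × v| / |v| = √1421 / √30 ≈ 6.882.

6.882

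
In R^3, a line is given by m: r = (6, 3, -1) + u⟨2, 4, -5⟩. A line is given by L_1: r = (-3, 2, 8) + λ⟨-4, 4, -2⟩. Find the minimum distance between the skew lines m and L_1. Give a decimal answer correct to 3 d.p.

2.333

Common perpendicular direction n = (2, 4, -5) × (-4, 4, -2) = (12, 24, 24).
With w = (-3, 2, 8) − (6, 3, -1) = (-9, -1, 9), w · n = 84.
Distance = |w · n| / |n| = |84| / √1296 ≈ 2.333.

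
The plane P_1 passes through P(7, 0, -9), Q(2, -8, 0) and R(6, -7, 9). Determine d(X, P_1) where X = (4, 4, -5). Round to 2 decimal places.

5.74

PQ = (-5, -8, 9), PR = (-1, -7, 18); a normal to P_1 is PQ × PR = (-81, 81, 27).
Using P: P_1 has equation -81x + 81y + 27z = -810.
n·X − d = (-81)·(4) + (81)·(4) + (27)·(-5) − (-810) = 675; |n| = √13851.
Distance = |675| / √13851 = 675/√13851 ≈ 5.74.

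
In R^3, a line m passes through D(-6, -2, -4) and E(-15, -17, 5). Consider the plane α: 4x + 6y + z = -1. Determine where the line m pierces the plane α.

(-3, 3, -7)

A direction vector for m is E − D = (-9, -15, 9).
Substitute r = (-6, -2, -4) + t(-9, -15, 9) into the plane: -40 + (-117)t = -1, so t = -1/3.
Intersection: (-6, -2, -4) + (-1/3)·(-9, -15, 9) = (-3, 3, -7).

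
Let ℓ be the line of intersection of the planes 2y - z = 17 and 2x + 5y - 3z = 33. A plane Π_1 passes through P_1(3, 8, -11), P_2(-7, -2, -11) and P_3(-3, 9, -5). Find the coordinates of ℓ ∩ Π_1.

Direction of ℓ: (0, 2, -1) × (2, 5, -3) = (-1, -2, -4).
A point on ℓ: solving the two plane equations with x = -3 gives (-3, 12, 7).
P_1P_2 = (-10, -10, 0), P_1P_3 = (-6, 1, 6); a normal to Π_1 is P_1P_2 × P_1P_3 = (-60, 60, -70).
Using P_1: Π_1 has equation -60x + 60y - 70z = 1070.
Substitute r = (-3, 12, 7) + t(-1, -2, -4) into the plane: 410 + 220t = 1070, so t = 3.
Intersection: (-3, 12, 7) + 3·(-1, -2, -4) = (-6, 6, -5).

(-6, 6, -5)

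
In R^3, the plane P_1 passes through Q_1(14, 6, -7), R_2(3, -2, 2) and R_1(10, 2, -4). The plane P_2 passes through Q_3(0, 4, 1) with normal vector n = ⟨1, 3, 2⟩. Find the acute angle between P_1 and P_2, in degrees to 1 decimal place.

65.2

Q_1R_2 = (-11, -8, 9), Q_1R_1 = (-4, -4, 3); a normal to P_1 is Q_1R_2 × Q_1R_1 = (12, -3, 12).
Using Q_1: P_1 has equation 12x - 3y + 12z = 66.
P_2: n·r = n·Q_3 gives x + 3y + 2z = 14.
cos θ = |n₁·n₂| / (|n₁||n₂|) = |27| / (√297 · √14).
θ = arccos(0.41872) ≈ 65.2°.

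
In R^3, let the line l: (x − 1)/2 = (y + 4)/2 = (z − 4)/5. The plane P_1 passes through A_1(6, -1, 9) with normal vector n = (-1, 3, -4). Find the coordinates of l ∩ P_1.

(3, -2, 9)

l has direction (2, 2, 5) through (1, -4, 4).
P_1: n·r = n·A_1 gives -x + 3y - 4z = -45.
Substitute r = (1, -4, 4) + t(2, 2, 5) into the plane: -29 + (-16)t = -45, so t = 1.
Intersection: (1, -4, 4) + 1·(2, 2, 5) = (3, -2, 9).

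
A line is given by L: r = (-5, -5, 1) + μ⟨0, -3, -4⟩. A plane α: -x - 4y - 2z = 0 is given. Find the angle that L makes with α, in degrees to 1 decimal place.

sin θ = |n·v| / (|n||v|) = |20| / (√21 · √25) = 0.87287.
θ ≈ 60.8°.

60.8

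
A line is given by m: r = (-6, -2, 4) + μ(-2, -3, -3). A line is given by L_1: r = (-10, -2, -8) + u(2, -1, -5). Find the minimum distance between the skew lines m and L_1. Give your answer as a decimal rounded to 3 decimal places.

Common perpendicular direction n = (-2, -3, -3) × (2, -1, -5) = (12, -16, 8).
With w = (-10, -2, -8) − (-6, -2, 4) = (-4, 0, -12), w · n = -144.
Distance = |w · n| / |n| = |-144| / √464 ≈ 6.685.

6.685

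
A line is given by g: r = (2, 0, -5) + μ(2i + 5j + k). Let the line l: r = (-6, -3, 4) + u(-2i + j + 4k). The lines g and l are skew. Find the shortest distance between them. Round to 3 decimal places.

0.569

Common perpendicular direction n = (2, 5, 1) × (-2, 1, 4) = (19, -10, 12).
With w = (-6, -3, 4) − (2, 0, -5) = (-8, -3, 9), w · n = -14.
Distance = |w · n| / |n| = |-14| / √605 ≈ 0.569.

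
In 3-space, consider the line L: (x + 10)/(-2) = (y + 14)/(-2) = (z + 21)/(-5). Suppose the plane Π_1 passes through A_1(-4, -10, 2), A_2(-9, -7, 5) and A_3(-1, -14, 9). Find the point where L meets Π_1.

(-4, -8, -6)

L has direction (-2, -2, -5) through (-10, -14, -21).
A_1A_2 = (-5, 3, 3), A_1A_3 = (3, -4, 7); a normal to Π_1 is A_1A_2 × A_1A_3 = (33, 44, 11).
Using A_1: Π_1 has equation 33x + 44y + 11z = -550.
Substitute r = (-10, -14, -21) + t(-2, -2, -5) into the plane: -1177 + (-209)t = -550, so t = -3.
Intersection: (-10, -14, -21) + (-3)·(-2, -2, -5) = (-4, -8, -6).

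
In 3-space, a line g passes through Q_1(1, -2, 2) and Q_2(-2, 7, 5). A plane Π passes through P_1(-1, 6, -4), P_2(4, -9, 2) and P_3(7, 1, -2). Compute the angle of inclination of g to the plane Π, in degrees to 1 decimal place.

38.0

A direction vector for g is Q_2 − Q_1 = (-3, 9, 3).
P_1P_2 = (5, -15, 6), P_1P_3 = (8, -5, 2); a normal to Π is P_1P_2 × P_1P_3 = (0, 38, 95).
Using P_1: Π has equation 38y + 95z = -152.
sin θ = |n·v| / (|n||v|) = |627| / (√10469 · √99) = 0.61588.
θ ≈ 38.0°.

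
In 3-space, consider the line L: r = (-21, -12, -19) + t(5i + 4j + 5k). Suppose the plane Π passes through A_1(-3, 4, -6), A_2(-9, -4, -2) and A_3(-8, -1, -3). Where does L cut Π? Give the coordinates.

A_1A_2 = (-6, -8, 4), A_1A_3 = (-5, -5, 3); a normal to Π is A_1A_2 × A_1A_3 = (-4, -2, -10).
Using A_1: Π has equation -4x - 2y - 10z = 64.
Substitute r = (-21, -12, -19) + t(5, 4, 5) into the plane: 298 + (-78)t = 64, so t = 3.
Intersection: (-21, -12, -19) + 3·(5, 4, 5) = (-6, 0, -4).

(-6, 0, -4)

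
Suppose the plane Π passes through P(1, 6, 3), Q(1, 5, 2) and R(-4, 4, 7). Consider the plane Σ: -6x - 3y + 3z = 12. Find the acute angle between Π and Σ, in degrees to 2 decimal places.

84.95

PQ = (0, -1, -1), PR = (-5, -2, 4); a normal to Π is PQ × PR = (-6, 5, -5).
Using P: Π has equation -6x + 5y - 5z = 9.
cos θ = |n₁·n₂| / (|n₁||n₂|) = |6| / (√86 · √54).
θ = arccos(0.08805) ≈ 84.95°.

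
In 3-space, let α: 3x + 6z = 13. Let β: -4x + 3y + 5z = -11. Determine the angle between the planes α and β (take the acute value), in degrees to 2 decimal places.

cos θ = |n₁·n₂| / (|n₁||n₂|) = |18| / (√45 · √50).
θ = arccos(0.37947) ≈ 67.70°.

67.70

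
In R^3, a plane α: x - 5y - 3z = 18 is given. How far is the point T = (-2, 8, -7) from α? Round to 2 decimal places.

n·T − d = (1)·(-2) + (-5)·(8) + (-3)·(-7) − 18 = -39; |n| = √35.
Distance = |-39| / √35 = 39/√35 ≈ 6.59.

6.59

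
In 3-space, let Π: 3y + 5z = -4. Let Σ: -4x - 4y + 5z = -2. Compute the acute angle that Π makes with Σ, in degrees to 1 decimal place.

cos θ = |n₁·n₂| / (|n₁||n₂|) = |13| / (√34 · √57).
θ = arccos(0.29530) ≈ 72.8°.

72.8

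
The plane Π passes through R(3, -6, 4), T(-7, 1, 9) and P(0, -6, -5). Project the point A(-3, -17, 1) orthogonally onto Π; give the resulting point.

RT = (-10, 7, 5), RP = (-3, 0, -9); a normal to Π is RT × RP = (-63, -105, 21).
Using R: Π has equation -63x - 105y + 21z = 525.
Foot = A − λn with λ = (n·A − d)/|n|² = (1995 − 525)/15435 = 2/21.
Foot = (-3, -17, 1) − (2/21)·(-63, -105, 21) = (3, -7, -1).

(3, -7, -1)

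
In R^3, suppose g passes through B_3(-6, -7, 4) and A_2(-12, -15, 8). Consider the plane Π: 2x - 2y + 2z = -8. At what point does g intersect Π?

A direction vector for g is A_2 − B_3 = (-6, -8, 4).
Substitute r = (-6, -7, 4) + t(-6, -8, 4) into the plane: 10 + 12t = -8, so t = -3/2.
Intersection: (-6, -7, 4) + (-3/2)·(-6, -8, 4) = (3, 5, -2).

(3, 5, -2)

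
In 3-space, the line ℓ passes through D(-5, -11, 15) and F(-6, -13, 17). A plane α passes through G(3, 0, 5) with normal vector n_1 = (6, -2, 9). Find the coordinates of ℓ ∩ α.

(-1, -3, 7)

A direction vector for ℓ is F − D = (-1, -2, 2).
α: n_1·r = n_1·G gives 6x - 2y + 9z = 63.
Substitute r = (-5, -11, 15) + t(-1, -2, 2) into the plane: 127 + 16t = 63, so t = -4.
Intersection: (-5, -11, 15) + (-4)·(-1, -2, 2) = (-1, -3, 7).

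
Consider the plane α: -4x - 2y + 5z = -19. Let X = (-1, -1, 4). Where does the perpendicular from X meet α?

Foot = X − λn with λ = (n·X − d)/|n|² = (26 − (-19))/45 = 1.
Foot = (-1, -1, 4) − 1·(-4, -2, 5) = (3, 1, -1).

(3, 1, -1)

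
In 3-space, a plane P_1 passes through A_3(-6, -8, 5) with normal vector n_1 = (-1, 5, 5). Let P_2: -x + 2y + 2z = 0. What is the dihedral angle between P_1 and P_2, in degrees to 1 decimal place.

11.4

P_1: n_1·r = n_1·A_3 gives -x + 5y + 5z = -9.
cos θ = |n₁·n₂| / (|n₁||n₂|) = |21| / (√51 · √9).
θ = arccos(0.98020) ≈ 11.4°.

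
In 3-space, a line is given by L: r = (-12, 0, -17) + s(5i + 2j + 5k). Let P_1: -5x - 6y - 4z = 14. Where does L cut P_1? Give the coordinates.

(-2, 4, -7)

Substitute r = (-12, 0, -17) + t(5, 2, 5) into the plane: 128 + (-57)t = 14, so t = 2.
Intersection: (-12, 0, -17) + 2·(5, 2, 5) = (-2, 4, -7).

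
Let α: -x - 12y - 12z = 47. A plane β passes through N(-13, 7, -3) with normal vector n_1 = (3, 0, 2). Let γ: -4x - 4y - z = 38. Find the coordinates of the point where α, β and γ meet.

(-11, 3, -6)

β: n_1·r = n_1·N gives 3x + 2z = -45.
Solving the 3×3 linear system -x - 12y - 12z = 47, 3x + 2z = -45, -4x - 4y - z = 38 (e.g. by elimination or Cramer's rule, determinant = 196) gives (-11, 3, -6).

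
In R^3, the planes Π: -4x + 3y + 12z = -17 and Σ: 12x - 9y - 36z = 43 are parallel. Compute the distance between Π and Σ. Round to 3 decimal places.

Rescale Σ by 1/(-3): -4x + 3y + 12z = -43/3. Then distance = |-17 − (-43/3)| / √169 ≈ 0.205.

0.205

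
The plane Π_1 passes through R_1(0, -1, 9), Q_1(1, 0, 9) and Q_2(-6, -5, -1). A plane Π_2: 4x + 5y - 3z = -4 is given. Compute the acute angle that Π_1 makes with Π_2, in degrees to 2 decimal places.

87.73

R_1Q_1 = (1, 1, 0), R_1Q_2 = (-6, -4, -10); a normal to Π_1 is R_1Q_1 × R_1Q_2 = (-10, 10, 2).
Using R_1: Π_1 has equation -10x + 10y + 2z = 8.
cos θ = |n₁·n₂| / (|n₁||n₂|) = |4| / (√204 · √50).
θ = arccos(0.03961) ≈ 87.73°.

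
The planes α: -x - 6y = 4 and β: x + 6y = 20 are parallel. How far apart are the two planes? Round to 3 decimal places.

3.946

Rescale β by 1/(-1): -x - 6y = -20. Then distance = |4 − (-20)| / √37 ≈ 3.946.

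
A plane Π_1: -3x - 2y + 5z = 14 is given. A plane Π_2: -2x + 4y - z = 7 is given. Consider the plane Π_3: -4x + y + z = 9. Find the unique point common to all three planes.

Solving the 3×3 linear system -3x - 2y + 5z = 14, -2x + 4y - z = 7, -4x + y + z = 9 (e.g. by elimination or Cramer's rule, determinant = 43) gives (-1, 2, 3).

(-1, 2, 3)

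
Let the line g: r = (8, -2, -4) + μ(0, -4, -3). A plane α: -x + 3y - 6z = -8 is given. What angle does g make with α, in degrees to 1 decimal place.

sin θ = |n·v| / (|n||v|) = |6| / (√46 · √25) = 0.17693.
θ ≈ 10.2°.

10.2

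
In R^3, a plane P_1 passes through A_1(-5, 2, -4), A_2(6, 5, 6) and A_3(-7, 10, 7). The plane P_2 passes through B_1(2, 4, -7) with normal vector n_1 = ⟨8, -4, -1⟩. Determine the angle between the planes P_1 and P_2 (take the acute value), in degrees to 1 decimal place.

A_1A_2 = (11, 3, 10), A_1A_3 = (-2, 8, 11); a normal to P_1 is A_1A_2 × A_1A_3 = (-47, -141, 94).
Using A_1: P_1 has equation -47x - 141y + 94z = -423.
P_2: n_1·r = n_1·B_1 gives 8x - 4y - z = 7.
cos θ = |n₁·n₂| / (|n₁||n₂|) = |94| / (√30926 · √81).
θ = arccos(0.05939) ≈ 86.6°.

86.6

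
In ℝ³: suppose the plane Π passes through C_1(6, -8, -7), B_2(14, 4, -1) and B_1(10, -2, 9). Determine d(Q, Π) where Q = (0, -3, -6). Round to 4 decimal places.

7.7658

C_1B_2 = (8, 12, 6), C_1B_1 = (4, 6, 16); a normal to Π is C_1B_2 × C_1B_1 = (156, -104, 0).
Using C_1: Π has equation 156x - 104y = 1768.
n·Q − d = (156)·(0) + (-104)·(-3) + (0)·(-6) − 1768 = -1456; |n| = √35152.
Distance = |-1456| / √35152 = 1456/√35152 ≈ 7.7658.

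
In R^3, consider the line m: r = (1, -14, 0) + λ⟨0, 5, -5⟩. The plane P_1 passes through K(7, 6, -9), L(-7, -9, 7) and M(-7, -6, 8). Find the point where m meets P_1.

(1, -9, -5)

KL = (-14, -15, 16), KM = (-14, -12, 17); a normal to P_1 is KL × KM = (-63, 14, -42).
Using K: P_1 has equation -63x + 14y - 42z = 21.
Substitute r = (1, -14, 0) + t(0, 5, -5) into the plane: -259 + 280t = 21, so t = 1.
Intersection: (1, -14, 0) + 1·(0, 5, -5) = (1, -9, -5).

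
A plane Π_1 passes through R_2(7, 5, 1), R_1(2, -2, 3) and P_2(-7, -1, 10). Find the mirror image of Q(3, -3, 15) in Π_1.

(-9, 1, -1)

R_2R_1 = (-5, -7, 2), R_2P_2 = (-14, -6, 9); a normal to Π_1 is R_2R_1 × R_2P_2 = (-51, 17, -68).
Using R_2: Π_1 has equation -51x + 17y - 68z = -340.
λ = (n·Q − d)/|n|² = (-1224 − (-340))/7514 = -2/17.
Reflection = Q − 2λn = (3, -3, 15) − (-4/17)·(-51, 17, -68) = (-9, 1, -1).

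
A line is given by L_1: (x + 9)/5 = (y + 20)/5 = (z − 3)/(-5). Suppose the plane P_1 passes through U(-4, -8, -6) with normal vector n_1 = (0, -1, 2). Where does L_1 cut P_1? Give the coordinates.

(1, -10, -7)

L_1 has direction (5, 5, -5) through (-9, -20, 3).
P_1: n_1·r = n_1·U gives -y + 2z = -4.
Substitute r = (-9, -20, 3) + t(5, 5, -5) into the plane: 26 + (-15)t = -4, so t = 2.
Intersection: (-9, -20, 3) + 2·(5, 5, -5) = (1, -10, -7).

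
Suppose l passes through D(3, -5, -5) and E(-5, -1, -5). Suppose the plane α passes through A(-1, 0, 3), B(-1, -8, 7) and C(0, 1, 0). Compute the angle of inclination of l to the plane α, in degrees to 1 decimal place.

A direction vector for l is E − D = (-8, 4, 0).
AB = (0, -8, 4), AC = (1, 1, -3); a normal to α is AB × AC = (20, 4, 8).
Using A: α has equation 20x + 4y + 8z = 4.
sin θ = |n·v| / (|n||v|) = |-144| / (√480 · √80) = 0.73485.
θ ≈ 47.3°.

47.3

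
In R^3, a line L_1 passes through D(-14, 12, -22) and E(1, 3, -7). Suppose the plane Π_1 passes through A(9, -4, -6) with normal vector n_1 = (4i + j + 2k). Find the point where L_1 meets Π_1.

A direction vector for L_1 is E − D = (15, -9, 15).
Π_1: n_1·r = n_1·A gives 4x + y + 2z = 20.
Substitute r = (-14, 12, -22) + t(15, -9, 15) into the plane: -88 + 81t = 20, so t = 4/3.
Intersection: (-14, 12, -22) + (4/3)·(15, -9, 15) = (6, 0, -2).

(6, 0, -2)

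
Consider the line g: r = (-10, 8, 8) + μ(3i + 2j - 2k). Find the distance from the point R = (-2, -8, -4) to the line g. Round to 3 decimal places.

21.188

Taking (-10, 8, 8) on g with direction v = (3, 2, -2): w = R − (-10, 8, 8) = (8, -16, -12), and w × v = (56, -20, 64).
Distance = |w × v| / |v| = √7632 / √17 ≈ 21.188.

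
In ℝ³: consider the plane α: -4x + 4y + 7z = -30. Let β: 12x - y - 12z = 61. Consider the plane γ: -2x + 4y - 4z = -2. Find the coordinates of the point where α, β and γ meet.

Solving the 3×3 linear system -4x + 4y + 7z = -30, 12x - y - 12z = 61, -2x + 4y - 4z = -2 (e.g. by elimination or Cramer's rule, determinant = 402) gives (3, -1, -2).

(3, -1, -2)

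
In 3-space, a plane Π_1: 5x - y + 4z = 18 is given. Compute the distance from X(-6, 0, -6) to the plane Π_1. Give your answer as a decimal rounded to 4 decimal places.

n·X − d = (5)·(-6) + (-1)·(0) + (4)·(-6) − 18 = -72; |n| = √42.
Distance = |-72| / √42 = 72/√42 ≈ 11.1098.

11.1098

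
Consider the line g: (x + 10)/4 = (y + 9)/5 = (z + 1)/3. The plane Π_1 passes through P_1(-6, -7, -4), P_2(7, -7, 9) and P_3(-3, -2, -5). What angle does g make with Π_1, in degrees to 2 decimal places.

15.14

g has direction (4, 5, 3) through (-10, -9, -1).
P_1P_2 = (13, 0, 13), P_1P_3 = (3, 5, -1); a normal to Π_1 is P_1P_2 × P_1P_3 = (-65, 52, 65).
Using P_1: Π_1 has equation -65x + 52y + 65z = -234.
sin θ = |n·v| / (|n||v|) = |195| / (√11154 · √50) = 0.26112.
θ ≈ 15.14°.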